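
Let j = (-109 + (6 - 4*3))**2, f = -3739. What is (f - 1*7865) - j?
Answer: -24829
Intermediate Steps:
j = 13225 (j = (-109 + (6 - 12))**2 = (-109 - 6)**2 = (-115)**2 = 13225)
(f - 1*7865) - j = (-3739 - 1*7865) - 1*13225 = (-3739 - 7865) - 13225 = -11604 - 13225 = -24829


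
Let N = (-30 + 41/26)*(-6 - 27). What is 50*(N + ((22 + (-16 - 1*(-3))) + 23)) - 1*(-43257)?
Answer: 1192816/13 ≈ 91755.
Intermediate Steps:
N = 24387/26 (N = (-30 + 41*(1/26))*(-33) = (-30 + 41/26)*(-33) = -739/26*(-33) = 24387/26 ≈ 937.96)
50*(N + ((22 + (-16 - 1*(-3))) + 23)) - 1*(-43257) = 50*(24387/26 + ((22 + (-16 - 1*(-3))) + 23)) - 1*(-43257) = 50*(24387/26 + ((22 + (-16 + 3)) + 23)) + 43257 = 50*(24387/26 + ((22 - 13) + 23)) + 43257 = 50*(24387/26 + (9 + 23)) + 43257 = 50*(24387/26 + 32) + 43257 = 50*(25219/26) + 43257 = 630475/13 + 43257 = 1192816/13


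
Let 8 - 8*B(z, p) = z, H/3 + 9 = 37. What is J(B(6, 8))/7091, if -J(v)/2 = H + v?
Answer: -337/14182 ≈ -0.023763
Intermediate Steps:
H = 84 (H = -27 + 3*37 = -27 + 111 = 84)
B(z, p) = 1 - z/8
J(v) = -168 - 2*v (J(v) = -2*(84 + v) = -168 - 2*v)
J(B(6, 8))/7091 = (-168 - 2*(1 - ⅛*6))/7091 = (-168 - 2*(1 - ¾))*(1/7091) = (-168 - 2*¼)*(1/7091) = (-168 - ½)*(1/7091) = -337/2*1/7091 = -337/14182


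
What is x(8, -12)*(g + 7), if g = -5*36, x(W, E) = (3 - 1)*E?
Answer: 4152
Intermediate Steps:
x(W, E) = 2*E
g = -180
x(8, -12)*(g + 7) = (2*(-12))*(-180 + 7) = -24*(-173) = 4152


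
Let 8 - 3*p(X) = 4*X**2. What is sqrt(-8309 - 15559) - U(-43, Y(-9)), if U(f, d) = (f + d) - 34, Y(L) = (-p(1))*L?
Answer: 65 + 6*I*sqrt(663) ≈ 65.0 + 154.49*I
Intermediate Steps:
p(X) = 8/3 - 4*X**2/3
Y(L) = -4*L/3 (Y(L) = (-(8/3 - 4/3*1**2))*L = (-(8/3 - 4/3*1))*L = (-(8/3 - 4/3))*L = (-1*4/3)*L = -4*L/3)
U(f, d) = -34 + d + f (U(f, d) = (d + f) - 34 = -34 + d + f)
sqrt(-8309 - 15559) - U(-43, Y(-9)) = sqrt(-8309 - 15559) - (-34 - 4/3*(-9) - 43) = sqrt(-23868) - (-34 + 12 - 43) = 6*I*sqrt(663) - 1*(-65) = 6*I*sqrt(663) + 65 = 65 + 6*I*sqrt(663)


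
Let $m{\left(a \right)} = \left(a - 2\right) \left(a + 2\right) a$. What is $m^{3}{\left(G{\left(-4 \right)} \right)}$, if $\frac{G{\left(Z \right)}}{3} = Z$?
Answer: $-4741632000$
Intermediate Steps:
$G{\left(Z \right)} = 3 Z$
$m{\left(a \right)} = a \left(-2 + a\right) \left(2 + a\right)$ ($m{\left(a \right)} = \left(-2 + a\right) \left(2 + a\right) a = a \left(-2 + a\right) \left(2 + a\right)$)
$m^{3}{\left(G{\left(-4 \right)} \right)} = \left(3 \left(-4\right) \left(-4 + \left(3 \left(-4\right)\right)^{2}\right)\right)^{3} = \left(- 12 \left(-4 + \left(-12\right)^{2}\right)\right)^{3} = \left(- 12 \left(-4 + 144\right)\right)^{3} = \left(\left(-12\right) 140\right)^{3} = \left(-1680\right)^{3} = -4741632000$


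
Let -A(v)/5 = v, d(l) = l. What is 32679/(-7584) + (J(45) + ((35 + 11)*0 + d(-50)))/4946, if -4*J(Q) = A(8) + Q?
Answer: -27003169/6251744 ≈ -4.3193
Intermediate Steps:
A(v) = -5*v
J(Q) = 10 - Q/4 (J(Q) = -(-5*8 + Q)/4 = -(-40 + Q)/4 = 10 - Q/4)
32679/(-7584) + (J(45) + ((35 + 11)*0 + d(-50)))/4946 = 32679/(-7584) + ((10 - ¼*45) + ((35 + 11)*0 - 50))/4946 = 32679*(-1/7584) + ((10 - 45/4) + (46*0 - 50))*(1/4946) = -10893/2528 + (-5/4 + (0 - 50))*(1/4946) = -10893/2528 + (-5/4 - 50)*(1/4946) = -10893/2528 - 205/4*1/4946 = -10893/2528 - 205/19784 = -27003169/6251744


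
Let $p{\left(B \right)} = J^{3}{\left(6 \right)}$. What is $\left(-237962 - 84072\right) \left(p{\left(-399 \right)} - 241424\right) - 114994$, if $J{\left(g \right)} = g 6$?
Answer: $62721803118$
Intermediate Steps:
$J{\left(g \right)} = 6 g$
$p{\left(B \right)} = 46656$ ($p{\left(B \right)} = \left(6 \cdot 6\right)^{3} = 36^{3} = 46656$)
$\left(-237962 - 84072\right) \left(p{\left(-399 \right)} - 241424\right) - 114994 = \left(-237962 - 84072\right) \left(46656 - 241424\right) - 114994 = \left(-322034\right) \left(-194768\right) - 114994 = 62721918112 - 114994 = 62721803118$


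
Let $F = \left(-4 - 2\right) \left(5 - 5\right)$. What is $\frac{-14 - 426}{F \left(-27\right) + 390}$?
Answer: $- \frac{44}{39} \approx -1.1282$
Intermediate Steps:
$F = 0$ ($F = \left(-6\right) 0 = 0$)
$\frac{-14 - 426}{F \left(-27\right) + 390} = \frac{-14 - 426}{0 \left(-27\right) + 390} = - \frac{440}{0 + 390} = - \frac{440}{390} = \left(-440\right) \frac{1}{390} = - \frac{44}{39}$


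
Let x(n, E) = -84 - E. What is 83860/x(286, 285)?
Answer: -83860/369 ≈ -227.26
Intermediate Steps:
83860/x(286, 285) = 83860/(-84 - 1*285) = 83860/(-84 - 285) = 83860/(-369) = 83860*(-1/369) = -83860/369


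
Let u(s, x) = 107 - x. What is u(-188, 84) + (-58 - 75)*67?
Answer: -8888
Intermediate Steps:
u(-188, 84) + (-58 - 75)*67 = (107 - 1*84) + (-58 - 75)*67 = (107 - 84) - 133*67 = 23 - 8911 = -8888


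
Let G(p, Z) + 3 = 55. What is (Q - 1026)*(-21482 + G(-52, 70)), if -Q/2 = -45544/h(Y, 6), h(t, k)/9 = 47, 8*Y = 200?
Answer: 7348561300/423 ≈ 1.7372e+7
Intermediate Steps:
Y = 25 (Y = (⅛)*200 = 25)
h(t, k) = 423 (h(t, k) = 9*47 = 423)
G(p, Z) = 52 (G(p, Z) = -3 + 55 = 52)
Q = 91088/423 (Q = -(-91088)/423 = -2*(-45544/423) = 91088/423 ≈ 215.34)
(Q - 1026)*(-21482 + G(-52, 70)) = (91088/423 - 1026)*(-21482 + 52) = -342910/423*(-21430) = 7348561300/423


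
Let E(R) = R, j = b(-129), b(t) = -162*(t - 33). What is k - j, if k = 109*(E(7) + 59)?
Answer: -19050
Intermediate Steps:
b(t) = 5346 - 162*t (b(t) = -162*(-33 + t) = 5346 - 162*t)
j = 26244 (j = 5346 - 162*(-129) = 5346 + 20898 = 26244)
k = 7194 (k = 109*(7 + 59) = 109*66 = 7194)
k - j = 7194 - 1*26244 = 7194 - 26244 = -19050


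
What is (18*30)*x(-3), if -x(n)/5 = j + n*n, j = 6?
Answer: -40500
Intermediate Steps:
x(n) = -30 - 5*n² (x(n) = -5*(6 + n*n) = -5*(6 + n²) = -30 - 5*n²)
(18*30)*x(-3) = (18*30)*(-30 - 5*(-3)²) = 540*(-30 - 5*9) = 540*(-30 - 45) = 540*(-75) = -40500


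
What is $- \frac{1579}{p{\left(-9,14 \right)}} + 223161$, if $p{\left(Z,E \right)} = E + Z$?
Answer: $\frac{1114226}{5} \approx 2.2285 \cdot 10^{5}$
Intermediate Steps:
$- \frac{1579}{p{\left(-9,14 \right)}} + 223161 = - \frac{1579}{14 - 9} + 223161 = - \frac{1579}{5} + 223161 = \frac{1114226}{5}$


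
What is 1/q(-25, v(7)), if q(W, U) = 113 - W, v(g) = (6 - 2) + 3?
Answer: 1/138 ≈ 0.0072464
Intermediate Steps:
v(g) = 7 (v(g) = 4 + 3 = 7)
1/q(-25, v(7)) = 1/(113 - 1*(-25)) = 1/(113 + 25) = 1/138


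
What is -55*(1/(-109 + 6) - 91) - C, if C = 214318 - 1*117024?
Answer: -9505712/103 ≈ -92289.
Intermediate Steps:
C = 97294 (C = 214318 - 117024 = 97294)
-55*(1/(-109 + 6) - 91) - C = -55*(1/(-109 + 6) - 91) - 1*97294 = -55*(1/(-103) - 91) - 97294 = -55*(-1/103 - 91) - 97294 = -55*(-9374/103) - 97294 = 515570/103 - 97294 = -9505712/103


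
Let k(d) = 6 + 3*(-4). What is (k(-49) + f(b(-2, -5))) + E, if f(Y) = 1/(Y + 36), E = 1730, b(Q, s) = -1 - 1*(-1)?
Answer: 62065/36 ≈ 1724.0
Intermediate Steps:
b(Q, s) = 0 (b(Q, s) = -1 + 1 = 0)
f(Y) = 1/(36 + Y)
k(d) = -6 (k(d) = 6 - 12 = -6)
(k(-49) + f(b(-2, -5))) + E = (-6 + 1/(36 + 0)) + 1730 = (-6 + 1/36) + 1730 = -215/36 + 1730 = 62065/36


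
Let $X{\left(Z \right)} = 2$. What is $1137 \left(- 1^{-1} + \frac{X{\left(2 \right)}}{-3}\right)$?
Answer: $-1895$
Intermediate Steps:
$1137 \left(- 1^{-1} + \frac{X{\left(2 \right)}}{-3}\right) = 1137 \left(- 1^{-1} + \frac{2}{-3}\right) = 1137 \left(\left(-1\right) 1 + 2 \left(- \frac{1}{3}\right)\right) = 1137 \left(-1 - \frac{2}{3}\right) = 1137 \left(- \frac{5}{3}\right) = -1895$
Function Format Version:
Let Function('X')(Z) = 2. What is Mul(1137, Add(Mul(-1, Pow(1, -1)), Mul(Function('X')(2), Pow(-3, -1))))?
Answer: -1895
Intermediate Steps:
Mul(1137, Add(Mul(-1, Pow(1, -1)), Mul(Function('X')(2), Pow(-3, -1)))) = Mul(1137, Add(Mul(-1, Pow(1, -1)), Mul(2, Pow(-3, -1)))) = Mul(1137, Add(Mul(-1, 1), Mul(2, Rational(-1, 3)))) = Mul(1137, Add(-1, Rational(-2, 3))) = Mul(1137, Rational(-5, 3)) = -1895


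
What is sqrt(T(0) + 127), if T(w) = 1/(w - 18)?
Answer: sqrt(4570)/6 ≈ 11.267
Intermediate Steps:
T(w) = 1/(-18 + w)
sqrt(T(0) + 127) = sqrt(1/(-18 + 0) + 127) = sqrt(1/(-18) + 127) = sqrt(-1/18 + 127) = sqrt(2285/18) = sqrt(4570)/6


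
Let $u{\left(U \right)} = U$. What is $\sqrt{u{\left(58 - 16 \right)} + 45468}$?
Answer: $\sqrt{45510} \approx 213.33$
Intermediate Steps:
$\sqrt{u{\left(58 - 16 \right)} + 45468} = \sqrt{\left(58 - 16\right) + 45468} = \sqrt{42 + 45468} = \sqrt{45510}$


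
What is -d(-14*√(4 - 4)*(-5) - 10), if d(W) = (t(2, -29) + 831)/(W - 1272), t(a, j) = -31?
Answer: 400/641 ≈ 0.62403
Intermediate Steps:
d(W) = 800/(-1272 + W) (d(W) = (-31 + 831)/(W - 1272) = 800/(-1272 + W))
-d(-14*√(4 - 4)*(-5) - 10) = -800/(-1272 + (-14*√(4 - 4)*(-5) - 10)) = -800/(-1272 + (-14*√0*(-5) - 10)) = -800/(-1272 + (-0*(-5) - 10)) = -800/(-1272 + (-14*0 - 10)) = -800/(-1272 + (0 - 10)) = -800/(-1272 - 10) = -800/(-1282) = -800*(-1)/1282 = -1*(-400/641) = 400/641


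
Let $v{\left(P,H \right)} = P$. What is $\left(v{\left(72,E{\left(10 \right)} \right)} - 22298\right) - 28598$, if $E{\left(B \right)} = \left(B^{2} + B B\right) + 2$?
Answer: $-50824$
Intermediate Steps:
$E{\left(B \right)} = 2 + 2 B^{2}$ ($E{\left(B \right)} = \left(B^{2} + B^{2}\right) + 2 = 2 B^{2} + 2 = 2 + 2 B^{2}$)
$\left(v{\left(72,E{\left(10 \right)} \right)} - 22298\right) - 28598 = \left(72 - 22298\right) - 28598 = -22226 - 28598 = -50824$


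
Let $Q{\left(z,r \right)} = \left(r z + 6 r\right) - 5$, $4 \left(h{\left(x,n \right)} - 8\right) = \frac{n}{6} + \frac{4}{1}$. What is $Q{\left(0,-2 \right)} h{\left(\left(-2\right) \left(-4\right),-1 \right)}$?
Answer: $- \frac{3655}{24} \approx -152.29$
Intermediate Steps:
$h{\left(x,n \right)} = 9 + \frac{n}{24}$ ($h{\left(x,n \right)} = 8 + \frac{\frac{n}{6} + \frac{4}{1}}{4} = 8 + \frac{n \frac{1}{6} + 4 \cdot 1}{4} = 8 + \frac{\frac{n}{6} + 4}{4} = 8 + \frac{4 + \frac{n}{6}}{4} = 8 + \left(1 + \frac{n}{24}\right) = 9 + \frac{n}{24}$)
$Q{\left(z,r \right)} = -5 + 6 r + r z$ ($Q{\left(z,r \right)} = \left(6 r + r z\right) - 5 = -5 + 6 r + r z$)
$Q{\left(0,-2 \right)} h{\left(\left(-2\right) \left(-4\right),-1 \right)} = \left(-5 + 6 \left(-2\right) - 0\right) \left(9 + \frac{1}{24} \left(-1\right)\right) = \left(-5 - 12 + 0\right) \left(9 - \frac{1}{24}\right) = \left(-17\right) \frac{215}{24} = - \frac{3655}{24}$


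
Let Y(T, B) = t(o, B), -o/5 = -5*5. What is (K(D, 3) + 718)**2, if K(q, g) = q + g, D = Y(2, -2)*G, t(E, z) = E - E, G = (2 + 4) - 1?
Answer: 519841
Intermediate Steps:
o = 125 (o = -(-25)*5 = -5*(-25) = 125)
G = 5 (G = 6 - 1 = 5)
t(E, z) = 0
Y(T, B) = 0
D = 0 (D = 0*5 = 0)
K(q, g) = g + q
(K(D, 3) + 718)**2 = ((3 + 0) + 718)**2 = (3 + 718)**2 = 721**2 = 519841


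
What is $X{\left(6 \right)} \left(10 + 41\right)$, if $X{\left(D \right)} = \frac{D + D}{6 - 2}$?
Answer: $153$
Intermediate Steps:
$X{\left(D \right)} = \frac{D}{2}$ ($X{\left(D \right)} = \frac{2 D}{4} = 2 D \frac{1}{4} = \frac{D}{2}$)
$X{\left(6 \right)} \left(10 + 41\right) = \frac{1}{2} \cdot 6 \left(10 + 41\right) = 3 \cdot 51 = 153$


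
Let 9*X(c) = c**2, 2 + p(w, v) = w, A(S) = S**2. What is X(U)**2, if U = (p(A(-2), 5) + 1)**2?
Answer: 81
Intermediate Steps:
p(w, v) = -2 + w
U = 9 (U = ((-2 + (-2)**2) + 1)**2 = ((-2 + 4) + 1)**2 = (2 + 1)**2 = 3**2 = 9)
X(c) = c**2/9
X(U)**2 = ((1/9)*9**2)**2 = ((1/9)*81)**2 = 9**2 = 81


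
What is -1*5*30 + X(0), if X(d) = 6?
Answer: -144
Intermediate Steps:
-1*5*30 + X(0) = -1*5*30 + 6 = -5*30 + 6 = -150 + 6 = -144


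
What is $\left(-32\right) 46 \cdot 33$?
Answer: $-48576$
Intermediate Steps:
$\left(-32\right) 46 \cdot 33 = \left(-1472\right) 33 = -48576$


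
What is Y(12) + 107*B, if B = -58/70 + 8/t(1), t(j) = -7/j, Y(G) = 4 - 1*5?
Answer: -7418/35 ≈ -211.94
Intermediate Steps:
Y(G) = -1 (Y(G) = 4 - 5 = -1)
B = -69/35 (B = -58/70 + 8/((-7/1)) = -58*1/70 + 8/((-7*1)) = -29/35 + 8/(-7) = -29/35 + 8*(-⅐) = -29/35 - 8/7 = -69/35 ≈ -1.9714)
Y(12) + 107*B = -1 + 107*(-69/35) = -1 - 7383/35 = -7418/35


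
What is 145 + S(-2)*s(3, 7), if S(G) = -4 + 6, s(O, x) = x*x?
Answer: 243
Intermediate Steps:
s(O, x) = x²
S(G) = 2
145 + S(-2)*s(3, 7) = 145 + 2*7² = 145 + 2*49 = 145 + 98 = 243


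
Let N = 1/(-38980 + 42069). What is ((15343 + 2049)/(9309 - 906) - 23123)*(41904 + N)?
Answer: -25148556384382889/25956867 ≈ -9.6886e+8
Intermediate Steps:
N = 1/3089 ≈ 0.00032373
((15343 + 2049)/(9309 - 906) - 23123)*(41904 + N) = ((15343 + 2049)/(9309 - 906) - 23123)*(41904 + 1/3089) = (17392/8403 - 23123)*(129441457/3089) = -194285177/8403*129441457/3089 = -25148556384382889/25956867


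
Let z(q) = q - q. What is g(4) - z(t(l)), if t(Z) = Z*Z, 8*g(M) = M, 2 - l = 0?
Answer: 1/2 ≈ 0.50000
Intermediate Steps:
l = 2 (l = 2 - 1*0 = 2 + 0 = 2)
g(M) = M/8
t(Z) = Z**2
z(q) = 0
g(4) - z(t(l)) = (1/8)*4 - 1*0 = 1/2 + 0 = 1/2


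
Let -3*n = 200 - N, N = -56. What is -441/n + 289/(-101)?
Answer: 59639/25856 ≈ 2.3066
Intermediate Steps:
n = -256/3 (n = -(200 - 1*(-56))/3 = -(200 + 56)/3 = -⅓*256 = -256/3 ≈ -85.333)
-441/n + 289/(-101) = -441/(-256/3) + 289/(-101) = -441*(-3/256) + 289*(-1/101) = 1323/256 - 289/101 = 59639/25856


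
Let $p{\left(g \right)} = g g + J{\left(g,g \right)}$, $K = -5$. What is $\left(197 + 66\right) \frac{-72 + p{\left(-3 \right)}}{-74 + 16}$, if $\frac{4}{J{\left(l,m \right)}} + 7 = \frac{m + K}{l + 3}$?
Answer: $\frac{16569}{58} \approx 285.67$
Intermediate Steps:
$J{\left(l,m \right)} = \frac{4}{-7 + \frac{-5 + m}{3 + l}}$ ($J{\left(l,m \right)} = \frac{4}{-7 + \frac{m - 5}{l + 3}} = \frac{4}{-7 + \frac{-5 + m}{3 + l}}$)
$p{\left(g \right)} = g^{2} + \frac{4 \left(-3 - g\right)}{26 + 6 g}$ ($p{\left(g \right)} = g g + \frac{4 \left(-3 - g\right)}{26 - g + 7 g} = g^{2} + \frac{4 \left(-3 - g\right)}{26 + 6 g}$)
$\left(197 + 66\right) \frac{-72 + p{\left(-3 \right)}}{-74 + 16} = \left(197 + 66\right) \frac{-72 + \frac{-6 - -6 + \left(-3\right)^{2} \left(13 + 3 \left(-3\right)\right)}{13 + 3 \left(-3\right)}}{-74 + 16} = 263 \frac{-72 + \frac{-6 + 6 + 9 \left(13 - 9\right)}{13 - 9}}{-58} = 263 \left(-72 + \frac{-6 + 6 + 9 \cdot 4}{4}\right) \left(- \frac{1}{58}\right) = 263 \left(-72 + \frac{-6 + 6 + 36}{4}\right) \left(- \frac{1}{58}\right) = 263 \left(-72 + \frac{1}{4} \cdot 36\right) \left(- \frac{1}{58}\right) = 263 \left(-72 + 9\right) \left(- \frac{1}{58}\right) = 263 \left(\left(-63\right) \left(- \frac{1}{58}\right)\right) = 263 \cdot \frac{63}{58} = \frac{16569}{58}$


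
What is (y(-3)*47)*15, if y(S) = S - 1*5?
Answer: -5640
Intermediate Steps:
y(S) = -5 + S (y(S) = S - 5 = -5 + S)
(y(-3)*47)*15 = ((-5 - 3)*47)*15 = -8*47*15 = -376*15 = -5640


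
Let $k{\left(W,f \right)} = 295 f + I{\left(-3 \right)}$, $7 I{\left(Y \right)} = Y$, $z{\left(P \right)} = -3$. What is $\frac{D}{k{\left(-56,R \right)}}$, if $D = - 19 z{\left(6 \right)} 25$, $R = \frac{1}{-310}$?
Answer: $- \frac{618450}{599} \approx -1032.5$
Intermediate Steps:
$I{\left(Y \right)} = \frac{Y}{7}$
$R = - \frac{1}{310} \approx -0.0032258$
$k{\left(W,f \right)} = - \frac{3}{7} + 295 f$ ($k{\left(W,f \right)} = 295 f + \frac{1}{7} \left(-3\right) = 295 f - \frac{3}{7} = - \frac{3}{7} + 295 f$)
$D = 1425$ ($D = \left(-19\right) \left(-3\right) 25 = 57 \cdot 25 = 1425$)
$\frac{D}{k{\left(-56,R \right)}} = \frac{1425}{- \frac{3}{7} + 295 \left(- \frac{1}{310}\right)} = \frac{1425}{- \frac{3}{7} - \frac{59}{62}} = \frac{1425}{- \frac{599}{434}} = 1425 \left(- \frac{434}{599}\right) = - \frac{618450}{599}$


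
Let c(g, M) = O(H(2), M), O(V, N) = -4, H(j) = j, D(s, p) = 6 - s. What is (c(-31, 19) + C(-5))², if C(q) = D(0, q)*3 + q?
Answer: 81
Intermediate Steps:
c(g, M) = -4
C(q) = 18 + q (C(q) = (6 - 1*0)*3 + q = (6 + 0)*3 + q = 6*3 + q = 18 + q)
(c(-31, 19) + C(-5))² = (-4 + (18 - 5))² = (-4 + 13)² = 9² = 81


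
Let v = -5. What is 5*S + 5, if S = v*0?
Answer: 5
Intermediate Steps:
S = 0 (S = -5*0 = 0)
5*S + 5 = 5*0 + 5 = 0 + 5 = 5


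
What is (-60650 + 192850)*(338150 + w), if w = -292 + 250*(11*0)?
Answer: 44664827600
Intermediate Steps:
w = -292 (w = -292 + 250*0 = -292 + 0 = -292)
(-60650 + 192850)*(338150 + w) = (-60650 + 192850)*(338150 - 292) = 132200*337858 = 44664827600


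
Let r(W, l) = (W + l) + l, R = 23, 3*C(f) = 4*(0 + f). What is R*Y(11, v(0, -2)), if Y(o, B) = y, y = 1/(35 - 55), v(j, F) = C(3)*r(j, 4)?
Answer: -23/20 ≈ -1.1500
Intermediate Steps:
C(f) = 4*f/3 (C(f) = (4*(0 + f))/3 = (4*f)/3 = 4*f/3)
r(W, l) = W + 2*l
v(j, F) = 32 + 4*j (v(j, F) = ((4/3)*3)*(j + 2*4) = 4*(j + 8) = 4*(8 + j) = 32 + 4*j)
y = -1/20 (y = 1/(-20) = -1/20 ≈ -0.050000)
Y(o, B) = -1/20
R*Y(11, v(0, -2)) = 23*(-1/20) = -23/20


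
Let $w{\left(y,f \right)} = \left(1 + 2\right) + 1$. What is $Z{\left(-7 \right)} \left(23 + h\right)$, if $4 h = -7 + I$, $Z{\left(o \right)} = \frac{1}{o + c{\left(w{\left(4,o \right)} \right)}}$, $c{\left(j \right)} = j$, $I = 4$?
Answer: $- \frac{89}{12} \approx -7.4167$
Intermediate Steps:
$w{\left(y,f \right)} = 4$ ($w{\left(y,f \right)} = 3 + 1 = 4$)
$Z{\left(o \right)} = \frac{1}{4 + o}$ ($Z{\left(o \right)} = \frac{1}{o + 4} = \frac{1}{4 + o}$)
$h = - \frac{3}{4}$ ($h = \frac{-7 + 4}{4} = \frac{1}{4} \left(-3\right) = - \frac{3}{4} \approx -0.75$)
$Z{\left(-7 \right)} \left(23 + h\right) = \frac{23 - \frac{3}{4}}{4 - 7} = \frac{1}{-3} \cdot \frac{89}{4} = \left(- \frac{1}{3}\right) \frac{89}{4} = - \frac{89}{12}$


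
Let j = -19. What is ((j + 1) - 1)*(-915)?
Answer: 17385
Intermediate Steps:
((j + 1) - 1)*(-915) = ((-19 + 1) - 1)*(-915) = (-18 - 1)*(-915) = -19*(-915) = 17385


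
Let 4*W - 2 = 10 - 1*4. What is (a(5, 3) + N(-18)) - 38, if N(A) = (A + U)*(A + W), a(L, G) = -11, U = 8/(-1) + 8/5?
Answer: 1707/5 ≈ 341.40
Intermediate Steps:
W = 2 (W = 1/2 + (10 - 1*4)/4 = 1/2 + (10 - 4)/4 = 1/2 + (1/4)*6 = 1/2 + 3/2 = 2)
U = -32/5 (U = 8*(-1) + 8*(1/5) = -8 + 8/5 = -32/5 ≈ -6.4000)
N(A) = (2 + A)*(-32/5 + A) (N(A) = (A - 32/5)*(A + 2) = (-32/5 + A)*(2 + A) = (2 + A)*(-32/5 + A))
(a(5, 3) + N(-18)) - 38 = (-11 + (-64/5 + (-18)**2 - 22/5*(-18))) - 38 = (-11 + (-64/5 + 324 + 396/5)) - 38 = (-11 + 1952/5) - 38 = 1897/5 - 38 = 1707/5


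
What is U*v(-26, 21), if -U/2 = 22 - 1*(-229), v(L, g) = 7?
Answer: -3514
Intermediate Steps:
U = -502 (U = -2*(22 - 1*(-229)) = -2*(22 + 229) = -2*251 = -502)
U*v(-26, 21) = -502*7 = -3514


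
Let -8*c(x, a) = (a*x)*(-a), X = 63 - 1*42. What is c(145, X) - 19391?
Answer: -91183/8 ≈ -11398.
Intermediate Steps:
X = 21 (X = 63 - 42 = 21)
c(x, a) = x*a²/8 (c(x, a) = -a*x*(-a)/8 = -(-1)*x*a²/8 = x*a²/8)
c(145, X) - 19391 = (⅛)*145*21² - 19391 = (⅛)*145*441 - 19391 = 63945/8 - 19391 = -91183/8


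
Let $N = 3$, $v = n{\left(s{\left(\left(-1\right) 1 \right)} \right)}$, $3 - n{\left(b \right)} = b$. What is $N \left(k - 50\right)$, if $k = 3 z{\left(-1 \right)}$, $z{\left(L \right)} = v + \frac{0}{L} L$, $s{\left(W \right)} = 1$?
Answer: $-132$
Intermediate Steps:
$n{\left(b \right)} = 3 - b$
$v = 2$ ($v = 3 - 1 = 2$)
$z{\left(L \right)} = 2$ ($z{\left(L \right)} = 2 + \frac{0}{L} L = 2 + 0 L = 2 + 0 = 2$)
$k = 6$ ($k = 3 \cdot 2 = 6$)
$N \left(k - 50\right) = 3 \left(6 - 50\right) = 3 \left(-44\right) = -132$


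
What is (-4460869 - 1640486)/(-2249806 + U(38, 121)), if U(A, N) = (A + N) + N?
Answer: 2033785/749842 ≈ 2.7123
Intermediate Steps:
U(A, N) = A + 2*N
(-4460869 - 1640486)/(-2249806 + U(38, 121)) = (-4460869 - 1640486)/(-2249806 + (38 + 2*121)) = -6101355/(-2249806 + (38 + 242)) = -6101355/(-2249806 + 280) = -6101355/(-2249526) = -6101355*(-1/2249526) = 2033785/749842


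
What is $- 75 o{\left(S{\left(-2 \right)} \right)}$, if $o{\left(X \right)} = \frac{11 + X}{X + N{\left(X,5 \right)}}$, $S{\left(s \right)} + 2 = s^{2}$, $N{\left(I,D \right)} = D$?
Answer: $- \frac{975}{7} \approx -139.29$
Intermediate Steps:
$S{\left(s \right)} = -2 + s^{2}$
$o{\left(X \right)} = \frac{11 + X}{5 + X}$ ($o{\left(X \right)} = \frac{11 + X}{X + 5} = \frac{11 + X}{5 + X}$)
$- 75 o{\left(S{\left(-2 \right)} \right)} = - 75 \frac{11 - \left(2 - \left(-2\right)^{2}\right)}{5 - \left(2 - \left(-2\right)^{2}\right)} = - 75 \frac{11 + \left(-2 + 4\right)}{5 + \left(-2 + 4\right)} = - 75 \frac{11 + 2}{5 + 2} = - 75 \cdot \frac{1}{7} \cdot 13 = \left(-75\right) \frac{13}{7} = - \frac{975}{7}$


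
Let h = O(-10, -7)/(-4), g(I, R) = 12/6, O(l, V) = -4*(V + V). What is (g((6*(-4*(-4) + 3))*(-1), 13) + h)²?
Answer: 144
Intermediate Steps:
O(l, V) = -8*V
g(I, R) = 2 (g(I, R) = 12*(⅙) = 2)
h = -14 (h = -8*(-7)/(-4) = 56*(-¼) = -14)
(g((6*(-4*(-4) + 3))*(-1), 13) + h)² = (2 - 14)² = (-12)² = 144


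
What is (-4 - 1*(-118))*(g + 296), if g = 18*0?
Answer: 33744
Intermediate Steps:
g = 0
(-4 - 1*(-118))*(g + 296) = (-4 - 1*(-118))*(0 + 296) = (-4 + 118)*296 = 114*296 = 33744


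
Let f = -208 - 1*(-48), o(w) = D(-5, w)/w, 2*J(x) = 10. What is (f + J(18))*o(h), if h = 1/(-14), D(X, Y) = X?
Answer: -10850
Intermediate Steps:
J(x) = 5 (J(x) = (1/2)*10 = 5)
h = -1/14 ≈ -0.071429
o(w) = -5/w
f = -160 (f = -208 + 48 = -160)
(f + J(18))*o(h) = (-160 + 5)*(-5/(-1/14)) = -(-775)*(-14) = -155*70 = -10850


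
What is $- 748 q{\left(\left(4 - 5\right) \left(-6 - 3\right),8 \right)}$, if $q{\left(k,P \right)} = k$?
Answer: $-6732$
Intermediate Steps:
$- 748 q{\left(\left(4 - 5\right) \left(-6 - 3\right),8 \right)} = - 748 \left(4 - 5\right) \left(-6 - 3\right) = - 748 \left(\left(-1\right) \left(-9\right)\right) = \left(-748\right) 9 = -6732$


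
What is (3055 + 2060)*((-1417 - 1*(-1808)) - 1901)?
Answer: -7723650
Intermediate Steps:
(3055 + 2060)*((-1417 - 1*(-1808)) - 1901) = 5115*((-1417 + 1808) - 1901) = 5115*(391 - 1901) = 5115*(-1510) = -7723650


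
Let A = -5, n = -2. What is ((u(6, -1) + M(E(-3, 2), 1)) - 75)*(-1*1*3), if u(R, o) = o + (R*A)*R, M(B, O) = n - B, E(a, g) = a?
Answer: 765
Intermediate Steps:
M(B, O) = -2 - B
u(R, o) = o - 5*R**2 (u(R, o) = o + (R*(-5))*R = o + (-5*R)*R = o - 5*R**2)
((u(6, -1) + M(E(-3, 2), 1)) - 75)*(-1*1*3) = (((-1 - 5*6**2) + (-2 - 1*(-3))) - 75)*(-1*1*3) = (((-1 - 5*36) + (-2 + 3)) - 75)*(-1*3) = (((-1 - 180) + 1) - 75)*(-3) = ((-181 + 1) - 75)*(-3) = (-180 - 75)*(-3) = -255*(-3) = 765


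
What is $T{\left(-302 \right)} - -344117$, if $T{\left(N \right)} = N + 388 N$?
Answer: $226639$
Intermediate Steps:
$T{\left(N \right)} = 389 N$
$T{\left(-302 \right)} - -344117 = 389 \left(-302\right) - -344117 = -117478 + 344117 = 226639$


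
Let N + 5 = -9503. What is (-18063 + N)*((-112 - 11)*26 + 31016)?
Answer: -766970078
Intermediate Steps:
N = -9508 (N = -5 - 9503 = -9508)
(-18063 + N)*((-112 - 11)*26 + 31016) = (-18063 - 9508)*((-112 - 11)*26 + 31016) = -27571*(-123*26 + 31016) = -27571*(-3198 + 31016) = -27571*27818 = -766970078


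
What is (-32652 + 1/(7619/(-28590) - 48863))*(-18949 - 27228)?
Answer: 2106357842339838186/1397000789 ≈ 1.5078e+9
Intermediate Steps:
(-32652 + 1/(7619/(-28590) - 48863))*(-18949 - 27228) = (-32652 + 1/(7619*(-1/28590) - 48863))*(-46177) = (-32652 + 1/(-7619/28590 - 48863))*(-46177) = (-32652 + 1/(-1397000789/28590))*(-46177) = (-32652 - 28590/1397000789)*(-46177) = -45614869791018/1397000789*(-46177) = 2106357842339838186/1397000789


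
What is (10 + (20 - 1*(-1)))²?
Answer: 961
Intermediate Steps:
(10 + (20 - 1*(-1)))² = (10 + (20 + 1))² = (10 + 21)² = 31² = 961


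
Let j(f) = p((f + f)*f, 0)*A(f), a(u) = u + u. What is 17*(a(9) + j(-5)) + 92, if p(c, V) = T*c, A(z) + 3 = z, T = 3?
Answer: -20002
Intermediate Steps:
A(z) = -3 + z
p(c, V) = 3*c
a(u) = 2*u
j(f) = 6*f²*(-3 + f) (j(f) = (3*((f + f)*f))*(-3 + f) = (3*((2*f)*f))*(-3 + f) = (3*(2*f²))*(-3 + f) = (6*f²)*(-3 + f) = 6*f²*(-3 + f))
17*(a(9) + j(-5)) + 92 = 17*(2*9 + 6*(-5)²*(-3 - 5)) + 92 = 17*(18 + 6*25*(-8)) + 92 = 17*(18 - 1200) + 92 = 17*(-1182) + 92 = -20094 + 92 = -20002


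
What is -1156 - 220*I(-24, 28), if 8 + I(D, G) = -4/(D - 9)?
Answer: 1732/3 ≈ 577.33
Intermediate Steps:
I(D, G) = -8 - 4/(-9 + D) (I(D, G) = -8 - 4/(D - 9) = -8 - 4/(-9 + D))
-1156 - 220*I(-24, 28) = -1156 - 880*(17 - 2*(-24))/(-9 - 24) = -1156 - 880*(17 + 48)/(-33) = -1156 - 880*(-1)*65/33 = -1156 - 220*(-260/33) = -1156 + 5200/3 = 1732/3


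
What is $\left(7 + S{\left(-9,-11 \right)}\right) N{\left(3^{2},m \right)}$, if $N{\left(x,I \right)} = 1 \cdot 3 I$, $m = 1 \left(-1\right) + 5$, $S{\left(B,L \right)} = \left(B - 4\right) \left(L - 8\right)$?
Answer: $3048$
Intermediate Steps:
$S{\left(B,L \right)} = \left(-8 + L\right) \left(-4 + B\right)$ ($S{\left(B,L \right)} = \left(-4 + B\right) \left(L - 8\right) = \left(-4 + B\right) \left(-8 + L\right) = \left(-8 + L\right) \left(-4 + B\right)$)
$m = 4$ ($m = -1 + 5 = 4$)
$N{\left(x,I \right)} = 3 I$
$\left(7 + S{\left(-9,-11 \right)}\right) N{\left(3^{2},m \right)} = \left(7 - -247\right) 3 \cdot 4 = \left(7 + \left(32 + 72 + 44 + 99\right)\right) 12 = \left(7 + 247\right) 12 = 254 \cdot 12 = 3048$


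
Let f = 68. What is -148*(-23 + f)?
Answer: -6660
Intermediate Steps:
-148*(-23 + f) = -148*(-23 + 68) = -148*45 = -6660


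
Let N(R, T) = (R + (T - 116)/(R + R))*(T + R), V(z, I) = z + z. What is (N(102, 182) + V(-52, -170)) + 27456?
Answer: 959002/17 ≈ 56412.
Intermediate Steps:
V(z, I) = 2*z
N(R, T) = (R + T)*(R + (-116 + T)/(2*R)) (N(R, T) = (R + (-116 + T)/((2*R)))*(R + T) = (R + (-116 + T)*(1/(2*R)))*(R + T) = (R + (-116 + T)/(2*R))*(R + T) = (R + T)*(R + (-116 + T)/(2*R)))
(N(102, 182) + V(-52, -170)) + 27456 = ((-58 + 102² + (½)*182 + 102*182 + (½)*182²/102 - 58*182/102) + 2*(-52)) + 27456 = ((-58 + 10404 + 91 + 18564 + (½)*(1/102)*33124 - 58*182*1/102) - 104) + 27456 = ((-58 + 10404 + 91 + 18564 + 8281/51 - 5278/51) - 104) + 27456 = (494018/17 - 104) + 27456 = 492250/17 + 27456 = 959002/17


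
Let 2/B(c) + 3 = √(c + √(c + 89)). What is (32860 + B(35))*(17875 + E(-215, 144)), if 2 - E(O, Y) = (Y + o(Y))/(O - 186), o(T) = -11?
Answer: 235567096600/401 - 14337620/(401*(3 - √(35 + 2*√31))) ≈ 5.8746e+8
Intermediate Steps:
B(c) = 2/(-3 + √(c + √(89 + c))) (B(c) = 2/(-3 + √(c + √(c + 89))) = 2/(-3 + √(c + √(89 + c))))
E(O, Y) = 2 - (-11 + Y)/(-186 + O) (E(O, Y) = 2 - (Y - 11)/(O - 186) = 2 - (-11 + Y)/(-186 + O))
(32860 + B(35))*(17875 + E(-215, 144)) = (32860 + 2/(-3 + √(35 + √(89 + 35))))*(17875 + (-361 - 1*144 + 2*(-215))/(-186 - 215)) = (32860 + 2/(-3 + √(35 + √124)))*(17875 + (-361 - 144 - 430)/(-401)) = (32860 + 2/(-3 + √(35 + 2*√31)))*(17875 - 1/401*(-935)) = (32860 + 2/(-3 + √(35 + 2*√31)))*(17875 + 935/401) = (32860 + 2/(-3 + √(35 + 2*√31)))*(7168810/401) = 235567096600/401 + 14337620/(401*(-3 + √(35 + 2*√31)))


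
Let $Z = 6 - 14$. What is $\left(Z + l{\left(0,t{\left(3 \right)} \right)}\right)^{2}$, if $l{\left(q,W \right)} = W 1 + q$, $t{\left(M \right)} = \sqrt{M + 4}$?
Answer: $\left(8 - \sqrt{7}\right)^{2} \approx 28.668$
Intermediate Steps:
$t{\left(M \right)} = \sqrt{4 + M}$
$l{\left(q,W \right)} = W + q$
$Z = -8$ ($Z = 6 - 14 = -8$)
$\left(Z + l{\left(0,t{\left(3 \right)} \right)}\right)^{2} = \left(-8 + \left(\sqrt{4 + 3} + 0\right)\right)^{2} = \left(-8 + \left(\sqrt{7} + 0\right)\right)^{2} = \left(-8 + \sqrt{7}\right)^{2}$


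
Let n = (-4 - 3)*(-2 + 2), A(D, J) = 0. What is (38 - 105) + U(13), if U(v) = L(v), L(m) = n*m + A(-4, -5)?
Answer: -67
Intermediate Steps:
n = 0 (n = -7*0 = 0)
L(m) = 0 (L(m) = 0*m + 0 = 0 + 0 = 0)
U(v) = 0
(38 - 105) + U(13) = (38 - 105) + 0 = -67 + 0 = -67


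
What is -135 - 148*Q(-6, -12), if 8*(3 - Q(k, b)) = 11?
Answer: -751/2 ≈ -375.50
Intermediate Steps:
Q(k, b) = 13/8 (Q(k, b) = 3 - ⅛*11 = 3 - 11/8 = 13/8)
-135 - 148*Q(-6, -12) = -135 - 148*13/8 = -135 - 481/2 = -751/2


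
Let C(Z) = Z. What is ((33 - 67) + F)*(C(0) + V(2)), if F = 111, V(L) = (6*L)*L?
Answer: 1848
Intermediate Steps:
V(L) = 6*L²
((33 - 67) + F)*(C(0) + V(2)) = ((33 - 67) + 111)*(0 + 6*2²) = (-34 + 111)*(0 + 6*4) = 77*(0 + 24) = 77*24 = 1848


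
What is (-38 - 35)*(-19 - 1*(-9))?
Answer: 730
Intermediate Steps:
(-38 - 35)*(-19 - 1*(-9)) = -73*(-19 + 9) = -73*(-10) = 730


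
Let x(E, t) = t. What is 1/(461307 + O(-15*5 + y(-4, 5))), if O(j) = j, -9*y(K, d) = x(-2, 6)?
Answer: 3/1383694 ≈ 2.1681e-6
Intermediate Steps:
y(K, d) = -⅔ (y(K, d) = -⅑*6 = -⅔)
1/(461307 + O(-15*5 + y(-4, 5))) = 1/(461307 + (-15*5 - ⅔)) = 1/(461307 + (-75 - ⅔)) = 1/(461307 - 227/3) = 1/(1383694/3) = 3/1383694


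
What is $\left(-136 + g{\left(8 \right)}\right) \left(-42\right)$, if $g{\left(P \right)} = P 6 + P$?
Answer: $3360$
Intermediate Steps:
$g{\left(P \right)} = 7 P$ ($g{\left(P \right)} = 6 P + P = 7 P$)
$\left(-136 + g{\left(8 \right)}\right) \left(-42\right) = \left(-136 + 7 \cdot 8\right) \left(-42\right) = \left(-136 + 56\right) \left(-42\right) = \left(-80\right) \left(-42\right) = 3360$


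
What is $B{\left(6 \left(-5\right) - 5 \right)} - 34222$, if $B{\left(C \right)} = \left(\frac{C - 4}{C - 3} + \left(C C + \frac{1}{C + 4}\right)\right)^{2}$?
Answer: $\frac{2038284974993}{1387684} \approx 1.4688 \cdot 10^{6}$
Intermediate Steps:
$B{\left(C \right)} = \left(C^{2} + \frac{1}{4 + C} + \frac{-4 + C}{-3 + C}\right)^{2}$ ($B{\left(C \right)} = \left(\frac{-4 + C}{-3 + C} + \left(C^{2} + \frac{1}{4 + C}\right)\right)^{2} = \left(C^{2} + \frac{1}{4 + C} + \frac{-4 + C}{-3 + C}\right)^{2}$)
$B{\left(6 \left(-5\right) - 5 \right)} - 34222 = \frac{\left(-19 + \left(6 \left(-5\right) - 5\right) + \left(6 \left(-5\right) - 5\right)^{3} + \left(6 \left(-5\right) - 5\right)^{4} - 11 \left(6 \left(-5\right) - 5\right)^{2}\right)^{2}}{\left(-3 + \left(6 \left(-5\right) - 5\right)\right)^{2} \left(4 + \left(6 \left(-5\right) - 5\right)\right)^{2}} - 34222 = \frac{\left(-19 - 35 + \left(-30 - 5\right)^{3} + \left(-30 - 5\right)^{4} - 11 \left(-30 - 5\right)^{2}\right)^{2}}{\left(-3 - 35\right)^{2} \left(4 - 35\right)^{2}} - 34222 = \frac{\left(-19 - 35 + \left(-35\right)^{3} + \left(-35\right)^{4} - 11 \left(-35\right)^{2}\right)^{2}}{\left(-3 - 35\right)^{2} \left(4 - 35\right)^{2}} - 34222 = \frac{\left(-19 - 35 - 42875 + 1500625 - 13475\right)^{2}}{1444 \cdot 961} - 34222 = \frac{1}{1444} \cdot \frac{1}{961} \left(-19 - 35 - 42875 + 1500625 - 13475\right)^{2} - 34222 = \frac{1}{1444} \cdot \frac{1}{961} \cdot 1444221^{2} - 34222 = \frac{1}{1444} \cdot \frac{1}{961} \cdot 2085774296841 - 34222 = \frac{2085774296841}{1387684} - 34222 = \frac{2038284974993}{1387684}$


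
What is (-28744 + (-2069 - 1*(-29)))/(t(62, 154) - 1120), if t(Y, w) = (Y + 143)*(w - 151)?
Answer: 30784/505 ≈ 60.958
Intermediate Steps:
t(Y, w) = (-151 + w)*(143 + Y) (t(Y, w) = (143 + Y)*(-151 + w) = (-151 + w)*(143 + Y))
(-28744 + (-2069 - 1*(-29)))/(t(62, 154) - 1120) = (-28744 + (-2069 - 1*(-29)))/((-21593 - 151*62 + 143*154 + 62*154) - 1120) = (-28744 + (-2069 + 29))/((-21593 - 9362 + 22022 + 9548) - 1120) = (-28744 - 2040)/(615 - 1120) = -30784/(-505) = -30784*(-1/505) = 30784/505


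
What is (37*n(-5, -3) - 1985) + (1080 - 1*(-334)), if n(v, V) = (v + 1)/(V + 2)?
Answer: -423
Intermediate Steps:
n(v, V) = (1 + v)/(2 + V)
(37*n(-5, -3) - 1985) + (1080 - 1*(-334)) = (37*((1 - 5)/(2 - 3)) - 1985) + (1080 - 1*(-334)) = (37*(-4/(-1)) - 1985) + (1080 + 334) = (37*(-1*(-4)) - 1985) + 1414 = (37*4 - 1985) + 1414 = (148 - 1985) + 1414 = -1837 + 1414 = -423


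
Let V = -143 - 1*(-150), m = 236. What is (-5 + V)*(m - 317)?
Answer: -162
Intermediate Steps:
V = 7 (V = -143 + 150 = 7)
(-5 + V)*(m - 317) = (-5 + 7)*(236 - 317) = 2*(-81) = -162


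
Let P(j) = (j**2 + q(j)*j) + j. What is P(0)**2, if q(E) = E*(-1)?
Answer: 0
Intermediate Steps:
q(E) = -E
P(j) = j (P(j) = (j**2 + (-j)*j) + j = (j**2 - j**2) + j = 0 + j = j)
P(0)**2 = 0**2 = 0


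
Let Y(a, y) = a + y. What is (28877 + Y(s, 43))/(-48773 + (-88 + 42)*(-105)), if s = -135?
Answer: -28785/43943 ≈ -0.65505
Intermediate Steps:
(28877 + Y(s, 43))/(-48773 + (-88 + 42)*(-105)) = (28877 + (-135 + 43))/(-48773 + (-88 + 42)*(-105)) = (28877 - 92)/(-48773 - 46*(-105)) = 28785/(-48773 + 4830) = 28785/(-43943) = 28785*(-1/43943) = -28785/43943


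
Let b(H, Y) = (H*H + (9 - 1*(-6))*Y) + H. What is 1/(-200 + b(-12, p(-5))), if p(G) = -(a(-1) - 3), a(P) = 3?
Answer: -1/68 ≈ -0.014706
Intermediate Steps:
p(G) = 0 (p(G) = -(3 - 3) = -1*0 = 0)
b(H, Y) = H + H² + 15*Y (b(H, Y) = (H² + (9 + 6)*Y) + H = (H² + 15*Y) + H = H + H² + 15*Y)
1/(-200 + b(-12, p(-5))) = 1/(-200 + (-12 + (-12)² + 15*0)) = 1/(-200 + (-12 + 144 + 0)) = 1/(-200 + 132) = 1/(-68) = -1/68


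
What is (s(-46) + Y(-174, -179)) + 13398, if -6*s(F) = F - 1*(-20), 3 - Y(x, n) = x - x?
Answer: 40216/3 ≈ 13405.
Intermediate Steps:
Y(x, n) = 3 (Y(x, n) = 3 - (x - x) = 3 - 1*0 = 3 + 0 = 3)
s(F) = -10/3 - F/6 (s(F) = -(F - 1*(-20))/6 = -(F + 20)/6 = -(20 + F)/6 = -10/3 - F/6)
(s(-46) + Y(-174, -179)) + 13398 = ((-10/3 - ⅙*(-46)) + 3) + 13398 = ((-10/3 + 23/3) + 3) + 13398 = (13/3 + 3) + 13398 = 22/3 + 13398 = 40216/3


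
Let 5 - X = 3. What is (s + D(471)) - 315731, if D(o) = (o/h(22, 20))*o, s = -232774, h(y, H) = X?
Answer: -875169/2 ≈ -4.3758e+5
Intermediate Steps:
X = 2 (X = 5 - 1*3 = 5 - 3 = 2)
h(y, H) = 2
D(o) = o²/2 (D(o) = (o/2)*o = o²/2)
(s + D(471)) - 315731 = (-232774 + (½)*471²) - 315731 = (-232774 + (½)*221841) - 315731 = (-232774 + 221841/2) - 315731 = -243707/2 - 315731 = -875169/2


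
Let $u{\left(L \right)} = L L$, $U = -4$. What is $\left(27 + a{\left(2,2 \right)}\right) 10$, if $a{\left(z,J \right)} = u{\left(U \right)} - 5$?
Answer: $380$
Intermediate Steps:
$u{\left(L \right)} = L^{2}$
$a{\left(z,J \right)} = 11$ ($a{\left(z,J \right)} = \left(-4\right)^{2} - 5 = 16 - 5 = 11$)
$\left(27 + a{\left(2,2 \right)}\right) 10 = \left(27 + 11\right) 10 = 38 \cdot 10 = 380$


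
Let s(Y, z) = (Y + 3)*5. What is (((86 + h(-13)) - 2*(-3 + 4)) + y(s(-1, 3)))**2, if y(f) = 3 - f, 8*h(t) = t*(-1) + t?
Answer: 5929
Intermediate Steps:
s(Y, z) = 15 + 5*Y (s(Y, z) = (3 + Y)*5 = 15 + 5*Y)
h(t) = 0 (h(t) = (t*(-1) + t)/8 = (-t + t)/8 = (1/8)*0 = 0)
(((86 + h(-13)) - 2*(-3 + 4)) + y(s(-1, 3)))**2 = (((86 + 0) - 2*(-3 + 4)) + (3 - (15 + 5*(-1))))**2 = ((86 - 2*1) + (3 - (15 - 5)))**2 = ((86 - 2) + (3 - 1*10))**2 = (84 + (3 - 10))**2 = (84 - 7)**2 = 77**2 = 5929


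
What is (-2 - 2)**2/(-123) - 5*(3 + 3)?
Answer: -3706/123 ≈ -30.130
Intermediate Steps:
(-2 - 2)**2/(-123) - 5*(3 + 3) = (-4)**2*(-1/123) - 5*6 = 16*(-1/123) - 30 = -16/123 - 30 = -3706/123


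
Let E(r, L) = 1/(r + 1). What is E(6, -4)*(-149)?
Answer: -149/7 ≈ -21.286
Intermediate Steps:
E(r, L) = 1/(1 + r)
E(6, -4)*(-149) = -149/(1 + 6) = -149/7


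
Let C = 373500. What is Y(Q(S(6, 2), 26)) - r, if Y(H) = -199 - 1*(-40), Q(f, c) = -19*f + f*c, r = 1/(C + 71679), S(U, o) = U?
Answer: -70783462/445179 ≈ -159.00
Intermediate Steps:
r = 1/445179 (r = 1/(373500 + 71679) = 1/445179 ≈ 2.2463e-6)
Q(f, c) = -19*f + c*f
Y(H) = -159 (Y(H) = -199 + 40 = -159)
Y(Q(S(6, 2), 26)) - r = -159 - 1*1/445179 = -159 - 1/445179 = -70783462/445179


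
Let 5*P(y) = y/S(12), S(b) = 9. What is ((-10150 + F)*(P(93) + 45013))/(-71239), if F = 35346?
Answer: -17012994296/1068585 ≈ -15921.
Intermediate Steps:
P(y) = y/45 (P(y) = (y/9)/5 = y/45)
((-10150 + F)*(P(93) + 45013))/(-71239) = ((-10150 + 35346)*((1/45)*93 + 45013))/(-71239) = (25196*(31/15 + 45013))*(-1/71239) = (25196*(675226/15))*(-1/71239) = (17012994296/15)*(-1/71239) = -17012994296/1068585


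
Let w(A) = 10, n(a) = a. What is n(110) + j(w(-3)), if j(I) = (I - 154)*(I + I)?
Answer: -2770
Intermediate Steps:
j(I) = 2*I*(-154 + I) (j(I) = (-154 + I)*(2*I) = 2*I*(-154 + I))
n(110) + j(w(-3)) = 110 + 2*10*(-154 + 10) = 110 + 2*10*(-144) = 110 - 2880 = -2770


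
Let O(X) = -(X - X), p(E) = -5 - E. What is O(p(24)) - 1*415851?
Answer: -415851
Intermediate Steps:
O(X) = 0 (O(X) = -1*0 = 0)
O(p(24)) - 1*415851 = 0 - 1*415851 = 0 - 415851 = -415851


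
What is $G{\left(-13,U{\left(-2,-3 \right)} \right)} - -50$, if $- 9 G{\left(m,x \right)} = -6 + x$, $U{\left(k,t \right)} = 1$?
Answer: $\frac{455}{9} \approx 50.556$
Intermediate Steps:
$G{\left(m,x \right)} = \frac{2}{3} - \frac{x}{9}$ ($G{\left(m,x \right)} = - \frac{-6 + x}{9} = \frac{2}{3} - \frac{x}{9}$)
$G{\left(-13,U{\left(-2,-3 \right)} \right)} - -50 = \left(\frac{2}{3} - \frac{1}{9}\right) - -50 = \left(\frac{2}{3} - \frac{1}{9}\right) + 50 = \frac{5}{9} + 50 = \frac{455}{9}$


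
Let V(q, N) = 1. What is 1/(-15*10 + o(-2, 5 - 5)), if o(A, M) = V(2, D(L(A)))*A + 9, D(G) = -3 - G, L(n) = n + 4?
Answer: -1/143 ≈ -0.0069930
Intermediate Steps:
L(n) = 4 + n
o(A, M) = 9 + A (o(A, M) = 1*A + 9 = A + 9 = 9 + A)
1/(-15*10 + o(-2, 5 - 5)) = 1/(-15*10 + (9 - 2)) = 1/(-150 + 7) = 1/(-143) = -1/143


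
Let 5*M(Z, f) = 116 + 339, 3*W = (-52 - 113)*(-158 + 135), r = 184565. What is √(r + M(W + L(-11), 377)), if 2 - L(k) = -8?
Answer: 4*√11541 ≈ 429.72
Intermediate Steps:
L(k) = 10 (L(k) = 2 - 1*(-8) = 2 + 8 = 10)
W = 1265 (W = ((-52 - 113)*(-158 + 135))/3 = (-165*(-23))/3 = (⅓)*3795 = 1265)
M(Z, f) = 91 (M(Z, f) = (116 + 339)/5 = (⅕)*455 = 91)
√(r + M(W + L(-11), 377)) = √(184565 + 91) = √184656 = 4*√11541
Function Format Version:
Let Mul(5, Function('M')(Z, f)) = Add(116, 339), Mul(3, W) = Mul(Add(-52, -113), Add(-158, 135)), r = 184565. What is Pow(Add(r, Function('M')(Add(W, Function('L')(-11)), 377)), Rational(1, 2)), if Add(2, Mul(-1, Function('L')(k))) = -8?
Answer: Mul(4, Pow(11541, Rational(1, 2))) ≈ 429.72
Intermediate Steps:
Function('L')(k) = 10 (Function('L')(k) = Add(2, Mul(-1, -8)) = Add(2, 8) = 10)
W = 1265 (W = Mul(Rational(1, 3), Mul(Add(-52, -113), Add(-158, 135))) = Mul(Rational(1, 3), Mul(-165, -23)) = Mul(Rational(1, 3), 3795) = 1265)
Function('M')(Z, f) = 91 (Function('M')(Z, f) = Mul(Rational(1, 5), Add(116, 339)) = Mul(Rational(1, 5), 455) = 91)
Pow(Add(r, Function('M')(Add(W, Function('L')(-11)), 377)), Rational(1, 2)) = Pow(Add(184565, 91), Rational(1, 2)) = Pow(184656, Rational(1, 2)) = Mul(4, Pow(11541, Rational(1, 2)))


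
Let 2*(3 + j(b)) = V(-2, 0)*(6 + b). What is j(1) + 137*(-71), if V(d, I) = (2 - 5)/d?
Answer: -38899/4 ≈ -9724.8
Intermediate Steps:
V(d, I) = -3/d
j(b) = 3/2 + 3*b/4 (j(b) = -3 + ((-3/(-2))*(6 + b))/2 = -3 + ((-3*(-½))*(6 + b))/2 = -3 + (3*(6 + b)/2)/2 = -3 + (9 + 3*b/2)/2 = -3 + (9/2 + 3*b/4) = 3/2 + 3*b/4)
j(1) + 137*(-71) = (3/2 + (¾)*1) + 137*(-71) = (3/2 + ¾) - 9727 = 9/4 - 9727 = -38899/4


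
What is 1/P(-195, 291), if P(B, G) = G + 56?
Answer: 1/347 ≈ 0.0028818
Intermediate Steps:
P(B, G) = 56 + G
1/P(-195, 291) = 1/(56 + 291) = 1/347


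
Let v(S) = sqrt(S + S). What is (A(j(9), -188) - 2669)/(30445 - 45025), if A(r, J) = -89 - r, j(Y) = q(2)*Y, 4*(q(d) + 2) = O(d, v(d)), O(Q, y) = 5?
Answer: 2201/11664 ≈ 0.18870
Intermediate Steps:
v(S) = sqrt(2)*sqrt(S) (v(S) = sqrt(2*S) = sqrt(2)*sqrt(S))
q(d) = -3/4 (q(d) = -2 + (1/4)*5 = -2 + 5/4 = -3/4)
j(Y) = -3*Y/4
(A(j(9), -188) - 2669)/(30445 - 45025) = ((-89 - (-3)*9/4) - 2669)/(30445 - 45025) = ((-89 - 1*(-27/4)) - 2669)/(-14580) = ((-89 + 27/4) - 2669)*(-1/14580) = (-329/4 - 2669)*(-1/14580) = -11005/4*(-1/14580) = 2201/11664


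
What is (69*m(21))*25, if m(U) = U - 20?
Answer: 1725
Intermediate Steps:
m(U) = -20 + U
(69*m(21))*25 = (69*(-20 + 21))*25 = (69*1)*25 = 69*25 = 1725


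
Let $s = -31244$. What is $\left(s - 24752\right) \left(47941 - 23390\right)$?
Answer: $-1374757796$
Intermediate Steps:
$\left(s - 24752\right) \left(47941 - 23390\right) = \left(-31244 - 24752\right) \left(47941 - 23390\right) = \left(-55996\right) 24551 = -1374757796$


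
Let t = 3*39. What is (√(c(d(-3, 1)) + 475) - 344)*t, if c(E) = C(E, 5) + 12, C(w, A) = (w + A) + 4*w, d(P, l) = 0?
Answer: -40248 + 234*√123 ≈ -37653.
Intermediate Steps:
C(w, A) = A + 5*w (C(w, A) = (A + w) + 4*w = A + 5*w)
c(E) = 17 + 5*E (c(E) = (5 + 5*E) + 12 = 17 + 5*E)
t = 117
(√(c(d(-3, 1)) + 475) - 344)*t = (√((17 + 5*0) + 475) - 344)*117 = (√((17 + 0) + 475) - 344)*117 = (√(17 + 475) - 344)*117 = (√492 - 344)*117 = (2*√123 - 344)*117 = (-344 + 2*√123)*117 = -40248 + 234*√123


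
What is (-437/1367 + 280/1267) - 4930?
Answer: -1219839527/247427 ≈ -4930.1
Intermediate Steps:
(-437/1367 + 280/1267) - 4930 = (-437*1/1367 + 280*(1/1267)) - 4930 = (-437/1367 + 40/181) - 4930 = -24417/247427 - 4930 = -1219839527/247427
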